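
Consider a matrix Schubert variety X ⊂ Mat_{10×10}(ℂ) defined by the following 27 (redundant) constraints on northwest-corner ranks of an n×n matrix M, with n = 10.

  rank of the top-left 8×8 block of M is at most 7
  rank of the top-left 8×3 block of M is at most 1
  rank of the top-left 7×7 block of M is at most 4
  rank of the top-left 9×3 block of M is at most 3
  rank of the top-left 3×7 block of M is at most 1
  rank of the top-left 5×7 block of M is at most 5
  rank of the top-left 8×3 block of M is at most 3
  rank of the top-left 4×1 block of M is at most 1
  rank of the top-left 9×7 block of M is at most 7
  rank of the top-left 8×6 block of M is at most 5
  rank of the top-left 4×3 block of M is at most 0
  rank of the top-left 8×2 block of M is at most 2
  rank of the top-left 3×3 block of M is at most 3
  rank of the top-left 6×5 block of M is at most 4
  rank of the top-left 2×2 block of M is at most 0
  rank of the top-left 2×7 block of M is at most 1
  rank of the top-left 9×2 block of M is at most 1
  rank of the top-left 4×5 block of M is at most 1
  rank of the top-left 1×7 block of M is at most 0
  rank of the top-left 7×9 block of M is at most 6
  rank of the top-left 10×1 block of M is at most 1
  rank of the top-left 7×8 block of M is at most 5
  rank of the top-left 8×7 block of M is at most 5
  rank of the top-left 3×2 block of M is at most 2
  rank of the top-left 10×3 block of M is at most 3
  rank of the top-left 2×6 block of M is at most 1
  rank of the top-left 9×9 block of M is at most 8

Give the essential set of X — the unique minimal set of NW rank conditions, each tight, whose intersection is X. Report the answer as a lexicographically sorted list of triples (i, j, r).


Propagating the 27 rank bounds to every northwest block:

  row 1: 0 0 0 0 0 0 0 1 1 1
  row 2: 0 0 0 1 1 1 1 2 2 2
  row 3: 0 0 0 1 1 1 1 2 3 3
  row 4: 0 0 0 1 1 2 2 3 4 4
  row 5: 1 1 1 2 2 3 3 4 5 5
  row 6: 1 1 1 2 3 4 4 5 6 6
  row 7: 1 1 1 2 3 4 4 5 6 7
  row 8: 1 1 1 2 3 4 5 6 7 8
  row 9: 1 1 2 3 4 5 6 7 8 9
  row 10: 1 2 3 4 5 6 7 8 9 10

the unique w with this rank table is (8, 4, 9, 6, 1, 5, 10, 7, 3, 2).

D(w) has 28 cells with 7 SE-corners; essential set:

[(1, 7, 0), (3, 7, 1), (4, 3, 0), (4, 5, 1), (7, 7, 4), (8, 3, 1), (9, 2, 1)]


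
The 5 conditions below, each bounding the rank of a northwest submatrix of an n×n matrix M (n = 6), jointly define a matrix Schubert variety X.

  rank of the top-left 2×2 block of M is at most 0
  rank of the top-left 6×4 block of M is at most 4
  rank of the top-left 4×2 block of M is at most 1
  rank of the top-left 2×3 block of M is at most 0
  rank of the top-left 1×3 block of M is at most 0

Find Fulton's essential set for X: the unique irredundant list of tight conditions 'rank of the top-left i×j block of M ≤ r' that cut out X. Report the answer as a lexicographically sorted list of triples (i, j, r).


Recovering R(i,j) via the rank-extension bound from the 5 conditions:

  row 1: 0 0 0 1 1 1
  row 2: 0 0 0 1 2 2
  row 3: 1 1 1 2 3 3
  row 4: 1 1 2 3 4 4
  row 5: 1 2 3 4 5 5
  row 6: 1 2 3 4 5 6

so w = (4, 5, 1, 3, 2, 6).

Fulton essential set (2 of the 7 Rothe cells):

[(2, 3, 0), (4, 2, 1)]


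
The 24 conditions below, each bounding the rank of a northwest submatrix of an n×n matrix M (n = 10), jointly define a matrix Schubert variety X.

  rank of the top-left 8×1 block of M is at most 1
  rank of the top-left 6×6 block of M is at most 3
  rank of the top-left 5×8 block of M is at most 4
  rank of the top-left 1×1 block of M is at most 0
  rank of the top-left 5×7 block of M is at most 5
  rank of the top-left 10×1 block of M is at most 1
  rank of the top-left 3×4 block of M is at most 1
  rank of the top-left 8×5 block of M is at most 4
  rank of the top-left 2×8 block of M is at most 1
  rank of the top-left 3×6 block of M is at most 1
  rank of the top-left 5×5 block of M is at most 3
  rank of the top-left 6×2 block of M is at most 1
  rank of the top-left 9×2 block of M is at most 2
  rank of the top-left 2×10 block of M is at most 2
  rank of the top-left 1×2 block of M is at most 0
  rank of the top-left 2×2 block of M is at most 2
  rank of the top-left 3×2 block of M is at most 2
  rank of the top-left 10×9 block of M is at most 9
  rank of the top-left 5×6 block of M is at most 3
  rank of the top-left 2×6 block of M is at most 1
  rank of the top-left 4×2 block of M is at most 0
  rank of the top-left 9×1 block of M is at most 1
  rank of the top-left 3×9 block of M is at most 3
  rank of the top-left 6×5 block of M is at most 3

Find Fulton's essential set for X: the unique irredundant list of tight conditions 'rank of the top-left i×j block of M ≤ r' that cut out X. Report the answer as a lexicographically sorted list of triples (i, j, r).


The tightest implied rank at each (i,j), from the 24 conditions:

  row 1: 0, 0, 1, 1, 1, 1, 1, 1, 1, 1
  row 2: 0, 0, 1, 1, 1, 1, 1, 1, 2, 2
  row 3: 0, 0, 1, 1, 1, 1, 2, 2, 3, 3
  row 4: 0, 0, 1, 2, 2, 2, 3, 3, 4, 4
  row 5: 1, 1, 2, 3, 3, 3, 4, 4, 5, 5
  row 6: 1, 1, 2, 3, 3, 3, 4, 5, 6, 6
  row 7: 1, 2, 3, 4, 4, 4, 5, 6, 7, 7
  row 8: 1, 2, 3, 4, 4, 5, 6, 7, 8, 8
  row 9: 1, 2, 3, 4, 5, 6, 7, 8, 9, 9
  row 10: 1, 2, 3, 4, 5, 6, 7, 8, 9, 10

giving w = (3, 9, 7, 4, 1, 8, 2, 6, 5, 10) via Δ²R.

6 SE-corners of the 20-cell Rothe diagram give Ess(w):

[(2, 8, 1), (3, 6, 1), (4, 2, 0), (6, 2, 1), (6, 6, 3), (8, 5, 4)]


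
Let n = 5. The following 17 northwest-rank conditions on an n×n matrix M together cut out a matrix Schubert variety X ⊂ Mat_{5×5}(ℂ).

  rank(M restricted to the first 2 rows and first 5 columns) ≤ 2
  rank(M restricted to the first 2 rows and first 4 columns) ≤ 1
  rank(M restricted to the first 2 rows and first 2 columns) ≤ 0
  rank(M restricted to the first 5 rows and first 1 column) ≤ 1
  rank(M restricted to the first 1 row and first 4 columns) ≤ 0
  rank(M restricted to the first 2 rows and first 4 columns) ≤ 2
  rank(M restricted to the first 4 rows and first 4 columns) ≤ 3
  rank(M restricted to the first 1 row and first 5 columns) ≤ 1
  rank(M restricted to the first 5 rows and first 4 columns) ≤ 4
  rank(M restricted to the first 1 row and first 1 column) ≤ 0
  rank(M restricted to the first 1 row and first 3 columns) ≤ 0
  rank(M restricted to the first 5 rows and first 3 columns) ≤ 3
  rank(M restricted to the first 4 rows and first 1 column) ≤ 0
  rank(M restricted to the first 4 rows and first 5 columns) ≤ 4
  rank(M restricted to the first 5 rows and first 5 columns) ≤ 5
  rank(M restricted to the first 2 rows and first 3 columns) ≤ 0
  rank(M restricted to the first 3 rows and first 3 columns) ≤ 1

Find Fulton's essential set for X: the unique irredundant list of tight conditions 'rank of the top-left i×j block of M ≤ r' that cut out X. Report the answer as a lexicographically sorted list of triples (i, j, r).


Computing R[i][j] = min implied NW-rank bound (n=5, 17 conditions):

  0 | 0 | 0 | 0 | 1
  0 | 0 | 0 | 1 | 2
  0 | 1 | 1 | 2 | 3
  0 | 1 | 2 | 3 | 4
  1 | 2 | 3 | 4 | 5

reading off 1-entries of Δ²R: w = (5, 4, 2, 3, 1).

Rothe diagram D(w) (9 cells), 3 SE-corners (essential conditions):

[(1, 4, 0), (2, 3, 0), (4, 1, 0)]


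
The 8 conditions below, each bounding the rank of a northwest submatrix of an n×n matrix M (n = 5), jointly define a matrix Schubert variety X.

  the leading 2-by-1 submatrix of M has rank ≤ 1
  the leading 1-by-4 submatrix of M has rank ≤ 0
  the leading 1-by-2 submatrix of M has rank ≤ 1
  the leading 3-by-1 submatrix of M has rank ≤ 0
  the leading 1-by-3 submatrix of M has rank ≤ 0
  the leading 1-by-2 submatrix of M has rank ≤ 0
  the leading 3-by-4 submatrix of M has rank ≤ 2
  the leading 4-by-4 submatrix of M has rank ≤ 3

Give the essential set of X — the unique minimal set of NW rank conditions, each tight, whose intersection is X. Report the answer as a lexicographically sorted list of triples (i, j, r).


Computing R[i][j] = min implied NW-rank bound (n=5, 8 conditions):

  row 1: 0 | 0 | 0 | 0 | 1
  row 2: 0 | 1 | 1 | 1 | 2
  row 3: 0 | 1 | 2 | 2 | 3
  row 4: 1 | 2 | 3 | 3 | 4
  row 5: 1 | 2 | 3 | 4 | 5

giving w = (5, 2, 3, 1, 4) via Δ²R.

Fulton essential set (2 of the 6 Rothe cells):

[(1, 4, 0), (3, 1, 0)]


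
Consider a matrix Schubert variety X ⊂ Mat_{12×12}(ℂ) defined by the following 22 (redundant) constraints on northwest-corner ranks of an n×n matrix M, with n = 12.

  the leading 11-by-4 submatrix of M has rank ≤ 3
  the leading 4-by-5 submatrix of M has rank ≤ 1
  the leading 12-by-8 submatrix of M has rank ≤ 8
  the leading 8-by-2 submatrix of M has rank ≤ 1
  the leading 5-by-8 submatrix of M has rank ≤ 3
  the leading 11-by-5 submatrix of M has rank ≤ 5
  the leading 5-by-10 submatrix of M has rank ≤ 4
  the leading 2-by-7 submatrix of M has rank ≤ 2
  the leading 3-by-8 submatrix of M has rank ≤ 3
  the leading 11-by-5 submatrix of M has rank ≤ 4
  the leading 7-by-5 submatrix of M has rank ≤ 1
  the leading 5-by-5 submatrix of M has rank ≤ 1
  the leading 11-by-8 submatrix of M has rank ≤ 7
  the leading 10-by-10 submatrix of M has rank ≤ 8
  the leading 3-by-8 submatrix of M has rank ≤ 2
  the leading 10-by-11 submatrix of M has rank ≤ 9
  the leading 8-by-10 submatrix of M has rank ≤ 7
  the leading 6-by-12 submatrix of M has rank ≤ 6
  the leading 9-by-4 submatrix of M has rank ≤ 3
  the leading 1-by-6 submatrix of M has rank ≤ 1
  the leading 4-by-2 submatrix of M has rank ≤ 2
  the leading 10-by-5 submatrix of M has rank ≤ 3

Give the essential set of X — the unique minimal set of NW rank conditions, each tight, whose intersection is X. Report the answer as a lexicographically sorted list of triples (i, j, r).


Reconstructing r_w from the 22 given conditions:

  R[1]: 1 | 1 | 1 | 1 | 1 | 1 | 1 | 1 | 1 | 1 | 1 | 1
  R[2]: 1 | 1 | 1 | 1 | 1 | 2 | 2 | 2 | 2 | 2 | 2 | 2
  R[3]: 1 | 1 | 1 | 1 | 1 | 2 | 2 | 2 | 3 | 3 | 3 | 3
  R[4]: 1 | 1 | 1 | 1 | 1 | 2 | 3 | 3 | 4 | 4 | 4 | 4
  R[5]: 1 | 1 | 1 | 1 | 1 | 2 | 3 | 3 | 4 | 4 | 5 | 5
  R[6]: 1 | 1 | 1 | 1 | 1 | 2 | 3 | 4 | 5 | 5 | 6 | 6
  R[7]: 1 | 1 | 1 | 1 | 1 | 2 | 3 | 4 | 5 | 6 | 7 | 7
  R[8]: 1 | 1 | 2 | 2 | 2 | 3 | 4 | 5 | 6 | 7 | 8 | 8
  R[9]: 1 | 2 | 3 | 3 | 3 | 4 | 5 | 6 | 7 | 8 | 9 | 9
  R[10]: 1 | 2 | 3 | 3 | 3 | 4 | 5 | 6 | 7 | 8 | 9 | 10
  R[11]: 1 | 2 | 3 | 3 | 4 | 5 | 6 | 7 | 8 | 9 | 10 | 11
  R[12]: 1 | 2 | 3 | 4 | 5 | 6 | 7 | 8 | 9 | 10 | 11 | 12

reading off 1-entries of Δ²R: w = (1, 6, 9, 7, 11, 8, 10, 3, 2, 12, 5, 4).

Rothe diagram D(w) (32 cells), 7 SE-corners (essential conditions):

[(3, 8, 2), (5, 8, 3), (5, 10, 4), (7, 5, 1), (8, 2, 1), (10, 5, 3), (11, 4, 3)]


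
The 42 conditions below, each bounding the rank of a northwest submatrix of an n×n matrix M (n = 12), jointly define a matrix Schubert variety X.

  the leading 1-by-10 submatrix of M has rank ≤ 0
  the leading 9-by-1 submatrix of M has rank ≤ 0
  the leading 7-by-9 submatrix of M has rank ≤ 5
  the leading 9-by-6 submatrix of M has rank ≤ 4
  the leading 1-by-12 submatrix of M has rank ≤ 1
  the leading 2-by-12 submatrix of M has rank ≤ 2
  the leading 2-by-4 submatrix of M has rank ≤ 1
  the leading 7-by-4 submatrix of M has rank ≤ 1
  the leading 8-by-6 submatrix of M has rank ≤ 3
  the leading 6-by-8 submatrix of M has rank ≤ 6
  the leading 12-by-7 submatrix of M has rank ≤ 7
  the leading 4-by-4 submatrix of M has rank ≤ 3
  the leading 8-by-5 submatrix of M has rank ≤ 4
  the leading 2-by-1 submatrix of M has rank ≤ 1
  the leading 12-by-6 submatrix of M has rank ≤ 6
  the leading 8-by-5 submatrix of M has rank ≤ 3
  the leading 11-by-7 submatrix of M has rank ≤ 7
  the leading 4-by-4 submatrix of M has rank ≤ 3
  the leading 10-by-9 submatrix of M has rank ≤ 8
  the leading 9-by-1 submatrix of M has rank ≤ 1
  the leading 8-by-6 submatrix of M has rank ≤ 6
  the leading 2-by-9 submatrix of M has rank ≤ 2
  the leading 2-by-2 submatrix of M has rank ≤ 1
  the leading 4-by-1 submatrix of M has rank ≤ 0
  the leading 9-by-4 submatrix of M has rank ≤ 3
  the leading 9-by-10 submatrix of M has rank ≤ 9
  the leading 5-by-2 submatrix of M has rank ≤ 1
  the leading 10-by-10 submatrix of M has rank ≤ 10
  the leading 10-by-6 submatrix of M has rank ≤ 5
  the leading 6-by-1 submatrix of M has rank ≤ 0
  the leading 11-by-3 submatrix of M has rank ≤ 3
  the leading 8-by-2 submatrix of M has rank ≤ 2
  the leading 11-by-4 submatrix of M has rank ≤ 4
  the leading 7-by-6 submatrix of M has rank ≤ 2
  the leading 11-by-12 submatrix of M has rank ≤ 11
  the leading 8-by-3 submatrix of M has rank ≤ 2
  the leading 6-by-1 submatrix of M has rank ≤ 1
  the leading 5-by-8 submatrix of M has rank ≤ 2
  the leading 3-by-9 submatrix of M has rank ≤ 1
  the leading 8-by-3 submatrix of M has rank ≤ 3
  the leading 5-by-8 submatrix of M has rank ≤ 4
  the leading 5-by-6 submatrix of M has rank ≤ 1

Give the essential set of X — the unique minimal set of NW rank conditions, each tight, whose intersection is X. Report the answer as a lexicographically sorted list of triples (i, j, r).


The tightest implied rank at each (i,j), from the 42 conditions:

  0 0 0 0 0 0 0 0 0 0 1 1
  0 1 1 1 1 1 1 1 1 1 2 2
  0 1 1 1 1 1 1 1 1 2 3 3
  0 1 1 1 1 1 2 2 2 3 4 4
  0 1 1 1 1 1 2 2 3 4 5 5
  0 1 1 1 2 2 3 3 4 5 6 6
  0 1 1 1 2 2 3 4 5 6 7 7
  0 1 2 2 3 3 4 5 6 7 8 8
  0 1 2 3 4 4 5 6 7 8 9 9
  1 2 3 4 5 5 6 7 8 9 10 10
  1 2 3 4 5 6 7 8 9 10 11 11
  1 2 3 4 5 6 7 8 9 10 11 12

reading off 1-entries of Δ²R: w = (11, 2, 10, 7, 9, 5, 8, 3, 4, 1, 6, 12).

|D(w)|=39, |Ess(w)|=7:

[(1, 10, 0), (3, 9, 1), (5, 6, 1), (5, 8, 2), (7, 4, 1), (7, 6, 2), (9, 1, 0)]


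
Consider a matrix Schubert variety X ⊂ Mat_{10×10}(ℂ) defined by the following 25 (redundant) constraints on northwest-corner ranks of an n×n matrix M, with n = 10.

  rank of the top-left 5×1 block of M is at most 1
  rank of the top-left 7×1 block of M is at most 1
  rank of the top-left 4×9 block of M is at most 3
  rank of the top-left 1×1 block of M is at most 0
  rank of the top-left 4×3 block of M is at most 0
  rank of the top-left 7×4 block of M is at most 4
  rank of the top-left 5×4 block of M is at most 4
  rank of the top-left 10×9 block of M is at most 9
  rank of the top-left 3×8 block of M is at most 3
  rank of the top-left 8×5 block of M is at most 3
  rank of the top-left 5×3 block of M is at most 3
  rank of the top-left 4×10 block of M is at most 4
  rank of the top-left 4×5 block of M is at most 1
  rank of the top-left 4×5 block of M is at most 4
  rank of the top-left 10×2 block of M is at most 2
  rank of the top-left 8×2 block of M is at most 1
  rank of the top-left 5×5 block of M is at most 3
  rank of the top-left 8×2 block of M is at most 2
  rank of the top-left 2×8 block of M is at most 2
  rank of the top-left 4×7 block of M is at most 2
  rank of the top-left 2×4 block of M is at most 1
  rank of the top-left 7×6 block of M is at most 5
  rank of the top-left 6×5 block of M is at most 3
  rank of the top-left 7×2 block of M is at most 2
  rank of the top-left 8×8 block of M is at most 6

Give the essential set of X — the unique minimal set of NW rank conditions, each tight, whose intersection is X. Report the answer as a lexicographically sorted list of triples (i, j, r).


Reconstructing r_w from the 25 given conditions:

  row 1: 0, 0, 0, 1, 1, 1, 1, 1, 1, 1
  row 2: 0, 0, 0, 1, 1, 2, 2, 2, 2, 2
  row 3: 0, 0, 0, 1, 1, 2, 2, 3, 3, 3
  row 4: 0, 0, 0, 1, 1, 2, 2, 3, 3, 4
  row 5: 1, 1, 1, 2, 2, 3, 3, 4, 4, 5
  row 6: 1, 1, 2, 3, 3, 4, 4, 5, 5, 6
  row 7: 1, 1, 2, 3, 3, 4, 5, 6, 6, 7
  row 8: 1, 1, 2, 3, 3, 4, 5, 6, 7, 8
  row 9: 1, 2, 3, 4, 4, 5, 6, 7, 8, 9
  row 10: 1, 2, 3, 4, 5, 6, 7, 8, 9, 10

reading off 1-entries of Δ²R: w = (4, 6, 8, 10, 1, 3, 7, 9, 2, 5).

Fulton essential set (6 of the 23 Rothe cells):

[(4, 3, 0), (4, 5, 1), (4, 7, 2), (4, 9, 3), (8, 2, 1), (8, 5, 3)]


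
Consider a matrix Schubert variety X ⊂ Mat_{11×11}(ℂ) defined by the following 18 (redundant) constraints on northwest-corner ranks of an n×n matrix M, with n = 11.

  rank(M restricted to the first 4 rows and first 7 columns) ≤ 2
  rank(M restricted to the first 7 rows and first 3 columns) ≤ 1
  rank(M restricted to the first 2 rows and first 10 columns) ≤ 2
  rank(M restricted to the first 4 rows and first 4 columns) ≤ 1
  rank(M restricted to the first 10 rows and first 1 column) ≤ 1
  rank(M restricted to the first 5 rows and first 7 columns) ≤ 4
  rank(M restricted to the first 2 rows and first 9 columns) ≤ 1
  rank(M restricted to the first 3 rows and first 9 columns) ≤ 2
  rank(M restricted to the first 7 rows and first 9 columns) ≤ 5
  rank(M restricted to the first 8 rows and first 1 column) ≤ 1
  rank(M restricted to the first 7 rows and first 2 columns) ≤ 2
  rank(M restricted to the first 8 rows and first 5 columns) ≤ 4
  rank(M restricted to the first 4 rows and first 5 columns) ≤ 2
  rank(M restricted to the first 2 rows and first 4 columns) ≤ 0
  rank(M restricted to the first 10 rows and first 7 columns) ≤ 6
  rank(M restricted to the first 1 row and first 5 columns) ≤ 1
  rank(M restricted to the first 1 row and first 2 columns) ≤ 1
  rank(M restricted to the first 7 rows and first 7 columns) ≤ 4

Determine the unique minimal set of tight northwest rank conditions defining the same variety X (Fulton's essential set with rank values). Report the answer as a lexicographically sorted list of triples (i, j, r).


Computing R[i][j] = min implied NW-rank bound (n=11, 18 conditions):

  row 1: 0 | 0 | 0 | 0 | 1 | 1 | 1 | 1 | 1 | 1 | 1
  row 2: 0 | 0 | 0 | 0 | 1 | 1 | 1 | 1 | 1 | 2 | 2
  row 3: 1 | 1 | 1 | 1 | 2 | 2 | 2 | 2 | 2 | 3 | 3
  row 4: 1 | 1 | 1 | 1 | 2 | 2 | 2 | 3 | 3 | 4 | 4
  row 5: 1 | 1 | 1 | 2 | 3 | 3 | 3 | 4 | 4 | 5 | 5
  row 6: 1 | 1 | 1 | 2 | 3 | 4 | 4 | 5 | 5 | 6 | 6
  row 7: 1 | 1 | 1 | 2 | 3 | 4 | 4 | 5 | 5 | 6 | 7
  row 8: 1 | 2 | 2 | 3 | 4 | 5 | 5 | 6 | 6 | 7 | 8
  row 9: 1 | 2 | 3 | 4 | 5 | 6 | 6 | 7 | 7 | 8 | 9
  row 10: 1 | 2 | 3 | 4 | 5 | 6 | 6 | 7 | 8 | 9 | 10
  row 11: 1 | 2 | 3 | 4 | 5 | 6 | 7 | 8 | 9 | 10 | 11

second differences of R give the permutation w = (5, 10, 1, 8, 4, 6, 11, 2, 3, 9, 7).

|D(w)|=26, |Ess(w)|=8:

[(2, 4, 0), (2, 9, 1), (4, 4, 1), (4, 7, 2), (7, 3, 1), (7, 7, 4), (7, 9, 5), (10, 7, 6)]


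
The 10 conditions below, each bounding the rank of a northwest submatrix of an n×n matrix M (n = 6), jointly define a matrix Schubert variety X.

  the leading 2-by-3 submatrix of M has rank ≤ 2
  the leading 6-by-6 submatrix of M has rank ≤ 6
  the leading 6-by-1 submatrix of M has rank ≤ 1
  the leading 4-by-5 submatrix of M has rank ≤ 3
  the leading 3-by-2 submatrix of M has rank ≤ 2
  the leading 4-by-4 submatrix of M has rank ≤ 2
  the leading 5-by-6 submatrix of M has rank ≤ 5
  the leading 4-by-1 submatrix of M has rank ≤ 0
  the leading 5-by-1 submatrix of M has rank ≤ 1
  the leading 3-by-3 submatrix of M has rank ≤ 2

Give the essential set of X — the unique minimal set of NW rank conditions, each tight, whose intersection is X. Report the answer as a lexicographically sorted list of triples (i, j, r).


Recovering R(i,j) via the rank-extension bound from the 10 conditions:

  i=1: 0 | 1 | 1 | 1 | 1 | 1
  i=2: 0 | 1 | 2 | 2 | 2 | 2
  i=3: 0 | 1 | 2 | 2 | 3 | 3
  i=4: 0 | 1 | 2 | 2 | 3 | 4
  i=5: 1 | 2 | 3 | 3 | 4 | 5
  i=6: 1 | 2 | 3 | 4 | 5 | 6

the unique w with this rank table is (2, 3, 5, 6, 1, 4).

D(w) has 6 cells with 2 SE-corners; essential set:

[(4, 1, 0), (4, 4, 2)]


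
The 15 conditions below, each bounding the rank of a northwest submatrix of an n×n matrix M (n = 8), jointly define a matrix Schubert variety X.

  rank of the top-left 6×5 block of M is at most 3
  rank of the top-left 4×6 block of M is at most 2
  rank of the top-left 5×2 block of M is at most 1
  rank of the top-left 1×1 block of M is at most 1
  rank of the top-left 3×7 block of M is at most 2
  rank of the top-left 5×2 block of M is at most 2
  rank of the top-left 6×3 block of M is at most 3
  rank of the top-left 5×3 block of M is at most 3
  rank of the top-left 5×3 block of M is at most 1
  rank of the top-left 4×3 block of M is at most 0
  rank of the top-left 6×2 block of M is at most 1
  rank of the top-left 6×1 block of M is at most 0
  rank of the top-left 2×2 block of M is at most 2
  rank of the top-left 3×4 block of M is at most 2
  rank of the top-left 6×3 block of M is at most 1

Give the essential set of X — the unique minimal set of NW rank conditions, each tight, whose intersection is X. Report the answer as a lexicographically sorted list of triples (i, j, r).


Propagating the 15 rank bounds to every northwest block:

  i=1: 0 | 0 | 0 | 1 | 1 | 1 | 1 | 1
  i=2: 0 | 0 | 0 | 1 | 2 | 2 | 2 | 2
  i=3: 0 | 0 | 0 | 1 | 2 | 2 | 2 | 3
  i=4: 0 | 0 | 0 | 1 | 2 | 2 | 3 | 4
  i=5: 0 | 1 | 1 | 2 | 3 | 3 | 4 | 5
  i=6: 0 | 1 | 1 | 2 | 3 | 4 | 5 | 6
  i=7: 1 | 2 | 2 | 3 | 4 | 5 | 6 | 7
  i=8: 1 | 2 | 3 | 4 | 5 | 6 | 7 | 8

hence w(1..8) = (4, 5, 8, 7, 2, 6, 1, 3).

Rothe diagram D(w) (18 cells), 5 SE-corners (essential conditions):

[(3, 7, 2), (4, 3, 0), (4, 6, 2), (6, 1, 0), (6, 3, 1)]


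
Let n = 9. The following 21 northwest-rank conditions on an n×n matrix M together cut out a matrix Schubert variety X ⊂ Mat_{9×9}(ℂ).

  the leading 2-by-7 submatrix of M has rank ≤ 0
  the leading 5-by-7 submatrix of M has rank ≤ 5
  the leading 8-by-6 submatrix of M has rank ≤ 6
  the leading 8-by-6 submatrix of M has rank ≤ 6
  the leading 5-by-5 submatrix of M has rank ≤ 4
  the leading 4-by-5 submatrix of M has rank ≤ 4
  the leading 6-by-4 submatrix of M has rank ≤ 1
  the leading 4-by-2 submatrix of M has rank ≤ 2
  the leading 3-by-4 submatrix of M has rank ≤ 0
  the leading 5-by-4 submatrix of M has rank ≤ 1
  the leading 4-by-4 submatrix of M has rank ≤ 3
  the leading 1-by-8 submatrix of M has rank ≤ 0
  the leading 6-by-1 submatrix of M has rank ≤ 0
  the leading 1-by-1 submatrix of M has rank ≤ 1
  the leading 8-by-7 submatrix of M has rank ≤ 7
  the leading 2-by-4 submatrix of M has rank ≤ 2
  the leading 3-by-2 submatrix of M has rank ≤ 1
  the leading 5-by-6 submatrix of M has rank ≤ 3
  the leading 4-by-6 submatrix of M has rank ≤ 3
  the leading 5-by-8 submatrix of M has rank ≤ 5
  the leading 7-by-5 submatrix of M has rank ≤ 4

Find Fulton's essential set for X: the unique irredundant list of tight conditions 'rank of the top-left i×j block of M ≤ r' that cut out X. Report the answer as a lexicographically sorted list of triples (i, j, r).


Rank table r_w(9×9) implied by the 21 constraints:

  i=1: 0 | 0 | 0 | 0 | 0 | 0 | 0 | 0 | 1
  i=2: 0 | 0 | 0 | 0 | 0 | 0 | 0 | 1 | 2
  i=3: 0 | 0 | 0 | 0 | 1 | 1 | 1 | 2 | 3
  i=4: 0 | 1 | 1 | 1 | 2 | 2 | 2 | 3 | 4
  i=5: 0 | 1 | 1 | 1 | 2 | 3 | 3 | 4 | 5
  i=6: 0 | 1 | 1 | 1 | 2 | 3 | 4 | 5 | 6
  i=7: 1 | 2 | 2 | 2 | 3 | 4 | 5 | 6 | 7
  i=8: 1 | 2 | 3 | 3 | 4 | 5 | 6 | 7 | 8
  i=9: 1 | 2 | 3 | 4 | 5 | 6 | 7 | 8 | 9

so w = (9, 8, 5, 2, 6, 7, 1, 3, 4).

5 SE-corners of the 26-cell Rothe diagram give Ess(w):

[(1, 8, 0), (2, 7, 0), (3, 4, 0), (6, 1, 0), (6, 4, 1)]


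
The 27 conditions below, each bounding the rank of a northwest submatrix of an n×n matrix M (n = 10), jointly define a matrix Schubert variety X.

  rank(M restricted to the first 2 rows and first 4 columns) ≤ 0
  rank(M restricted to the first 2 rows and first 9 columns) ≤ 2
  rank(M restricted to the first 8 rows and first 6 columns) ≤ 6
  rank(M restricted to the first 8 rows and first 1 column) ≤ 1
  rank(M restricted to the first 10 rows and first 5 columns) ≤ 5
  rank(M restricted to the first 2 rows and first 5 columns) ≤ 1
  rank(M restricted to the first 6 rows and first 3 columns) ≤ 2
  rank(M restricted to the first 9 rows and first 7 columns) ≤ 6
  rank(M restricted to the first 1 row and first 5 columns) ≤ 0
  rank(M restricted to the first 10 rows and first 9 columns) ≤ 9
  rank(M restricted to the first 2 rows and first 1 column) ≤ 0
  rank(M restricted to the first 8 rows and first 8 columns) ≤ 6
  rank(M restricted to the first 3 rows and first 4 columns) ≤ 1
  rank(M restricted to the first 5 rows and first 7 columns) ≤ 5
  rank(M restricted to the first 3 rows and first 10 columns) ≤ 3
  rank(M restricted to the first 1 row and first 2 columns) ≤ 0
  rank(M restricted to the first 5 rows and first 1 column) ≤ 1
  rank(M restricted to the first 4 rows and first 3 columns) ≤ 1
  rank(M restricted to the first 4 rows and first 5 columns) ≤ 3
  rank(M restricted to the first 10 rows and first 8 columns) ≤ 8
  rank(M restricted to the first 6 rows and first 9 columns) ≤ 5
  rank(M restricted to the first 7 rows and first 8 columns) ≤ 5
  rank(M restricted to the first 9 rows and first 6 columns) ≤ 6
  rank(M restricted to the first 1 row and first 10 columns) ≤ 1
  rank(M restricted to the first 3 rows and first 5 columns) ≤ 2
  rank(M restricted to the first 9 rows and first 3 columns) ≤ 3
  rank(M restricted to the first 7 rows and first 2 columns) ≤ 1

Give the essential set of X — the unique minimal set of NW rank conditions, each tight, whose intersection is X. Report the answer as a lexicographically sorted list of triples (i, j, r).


The tightest implied rank at each (i,j), from the 27 conditions:

  i=1: 0 | 0 | 0 | 0 | 0 | 1 | 1 | 1 | 1 | 1
  i=2: 0 | 0 | 0 | 0 | 1 | 2 | 2 | 2 | 2 | 2
  i=3: 1 | 1 | 1 | 1 | 2 | 3 | 3 | 3 | 3 | 3
  i=4: 1 | 1 | 1 | 2 | 3 | 4 | 4 | 4 | 4 | 4
  i=5: 1 | 1 | 2 | 3 | 4 | 5 | 5 | 5 | 5 | 5
  i=6: 1 | 1 | 2 | 3 | 4 | 5 | 5 | 5 | 5 | 6
  i=7: 1 | 1 | 2 | 3 | 4 | 5 | 5 | 5 | 6 | 7
  i=8: 1 | 2 | 3 | 4 | 5 | 6 | 6 | 6 | 7 | 8
  i=9: 1 | 2 | 3 | 4 | 5 | 6 | 6 | 7 | 8 | 9
  i=10: 1 | 2 | 3 | 4 | 5 | 6 | 7 | 8 | 9 | 10

hence w(1..10) = (6, 5, 1, 4, 3, 10, 9, 2, 8, 7).

7 SE-corners of the 20-cell Rothe diagram give Ess(w):

[(1, 5, 0), (2, 4, 0), (4, 3, 1), (6, 9, 5), (7, 2, 1), (7, 8, 5), (9, 7, 6)]


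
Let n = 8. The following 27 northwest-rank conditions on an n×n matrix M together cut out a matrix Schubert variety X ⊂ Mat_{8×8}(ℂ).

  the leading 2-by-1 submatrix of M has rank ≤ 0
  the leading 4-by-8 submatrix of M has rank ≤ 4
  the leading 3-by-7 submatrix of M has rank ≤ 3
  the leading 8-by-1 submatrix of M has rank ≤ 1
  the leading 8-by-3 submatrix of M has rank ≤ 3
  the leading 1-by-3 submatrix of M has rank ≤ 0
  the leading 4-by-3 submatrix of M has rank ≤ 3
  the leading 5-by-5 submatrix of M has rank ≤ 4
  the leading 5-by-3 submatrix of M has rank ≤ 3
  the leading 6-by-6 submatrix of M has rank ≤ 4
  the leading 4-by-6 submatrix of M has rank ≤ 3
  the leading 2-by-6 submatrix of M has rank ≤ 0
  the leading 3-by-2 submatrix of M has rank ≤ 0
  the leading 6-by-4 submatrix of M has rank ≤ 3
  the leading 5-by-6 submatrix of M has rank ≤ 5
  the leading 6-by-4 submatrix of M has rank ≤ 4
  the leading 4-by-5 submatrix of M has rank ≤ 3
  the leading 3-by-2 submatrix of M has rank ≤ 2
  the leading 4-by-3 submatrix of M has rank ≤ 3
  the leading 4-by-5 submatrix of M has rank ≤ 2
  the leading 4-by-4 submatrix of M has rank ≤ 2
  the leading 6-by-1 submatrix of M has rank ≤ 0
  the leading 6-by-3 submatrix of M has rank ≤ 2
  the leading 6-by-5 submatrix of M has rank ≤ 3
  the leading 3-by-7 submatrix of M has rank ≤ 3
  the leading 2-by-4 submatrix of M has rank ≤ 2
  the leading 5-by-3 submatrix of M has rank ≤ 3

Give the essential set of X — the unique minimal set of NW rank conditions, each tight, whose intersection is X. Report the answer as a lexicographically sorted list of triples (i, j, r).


The tightest implied rank at each (i,j), from the 27 conditions:

  i=1: 0, 0, 0, 0, 0, 0, 1, 1
  i=2: 0, 0, 0, 0, 0, 0, 1, 2
  i=3: 0, 0, 1, 1, 1, 1, 2, 3
  i=4: 0, 1, 2, 2, 2, 2, 3, 4
  i=5: 0, 1, 2, 3, 3, 3, 4, 5
  i=6: 0, 1, 2, 3, 3, 4, 5, 6
  i=7: 1, 2, 3, 4, 4, 5, 6, 7
  i=8: 1, 2, 3, 4, 5, 6, 7, 8

so w = (7, 8, 3, 2, 4, 6, 1, 5).

ℓ(w)=18; the 4 essential cells (i,j,r):

[(2, 6, 0), (3, 2, 0), (6, 1, 0), (6, 5, 3)]


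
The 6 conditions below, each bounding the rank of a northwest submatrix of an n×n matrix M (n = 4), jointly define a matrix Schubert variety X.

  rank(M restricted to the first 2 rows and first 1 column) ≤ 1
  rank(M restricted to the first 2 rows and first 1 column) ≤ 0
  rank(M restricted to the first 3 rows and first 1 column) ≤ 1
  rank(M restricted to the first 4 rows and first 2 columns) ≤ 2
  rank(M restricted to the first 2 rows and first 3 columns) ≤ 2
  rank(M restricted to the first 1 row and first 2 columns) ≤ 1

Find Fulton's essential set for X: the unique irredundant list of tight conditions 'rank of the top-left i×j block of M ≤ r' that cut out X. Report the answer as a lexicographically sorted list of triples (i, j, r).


Rank table r_w(4×4) implied by the 6 constraints:

  0 | 1 | 1 | 1
  0 | 1 | 2 | 2
  1 | 2 | 3 | 3
  1 | 2 | 3 | 4

the unique w with this rank table is (2, 3, 1, 4).

1 SE-corner of the 2-cell Rothe diagram gives Ess(w):

[(2, 1, 0)]


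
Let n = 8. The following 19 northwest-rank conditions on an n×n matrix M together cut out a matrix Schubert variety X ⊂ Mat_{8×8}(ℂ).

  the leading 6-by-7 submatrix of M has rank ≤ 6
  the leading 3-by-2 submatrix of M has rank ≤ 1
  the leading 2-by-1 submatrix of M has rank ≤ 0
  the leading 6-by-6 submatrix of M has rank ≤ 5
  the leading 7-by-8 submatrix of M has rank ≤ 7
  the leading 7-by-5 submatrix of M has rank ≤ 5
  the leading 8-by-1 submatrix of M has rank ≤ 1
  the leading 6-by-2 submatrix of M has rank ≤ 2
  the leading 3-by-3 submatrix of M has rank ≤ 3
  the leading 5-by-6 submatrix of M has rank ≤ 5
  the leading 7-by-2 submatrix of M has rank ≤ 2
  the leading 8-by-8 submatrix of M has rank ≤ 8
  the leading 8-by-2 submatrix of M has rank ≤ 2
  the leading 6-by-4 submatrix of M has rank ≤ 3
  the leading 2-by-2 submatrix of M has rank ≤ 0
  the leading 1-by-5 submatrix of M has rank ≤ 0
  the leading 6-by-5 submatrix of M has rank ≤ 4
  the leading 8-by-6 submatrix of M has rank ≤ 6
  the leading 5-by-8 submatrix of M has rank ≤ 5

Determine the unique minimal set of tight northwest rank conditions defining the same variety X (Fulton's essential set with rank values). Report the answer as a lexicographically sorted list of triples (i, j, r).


Rank table r_w(8×8) implied by the 19 constraints:

  row 1: 0, 0, 0, 0, 0, 1, 1, 1
  row 2: 0, 0, 1, 1, 1, 2, 2, 2
  row 3: 1, 1, 2, 2, 2, 3, 3, 3
  row 4: 1, 2, 3, 3, 3, 4, 4, 4
  row 5: 1, 2, 3, 3, 4, 5, 5, 5
  row 6: 1, 2, 3, 3, 4, 5, 6, 6
  row 7: 1, 2, 3, 4, 5, 6, 7, 7
  row 8: 1, 2, 3, 4, 5, 6, 7, 8

reading off 1-entries of Δ²R: w = (6, 3, 1, 2, 5, 7, 4, 8).

ℓ(w)=9; the 3 essential cells (i,j,r):

[(1, 5, 0), (2, 2, 0), (6, 4, 3)]


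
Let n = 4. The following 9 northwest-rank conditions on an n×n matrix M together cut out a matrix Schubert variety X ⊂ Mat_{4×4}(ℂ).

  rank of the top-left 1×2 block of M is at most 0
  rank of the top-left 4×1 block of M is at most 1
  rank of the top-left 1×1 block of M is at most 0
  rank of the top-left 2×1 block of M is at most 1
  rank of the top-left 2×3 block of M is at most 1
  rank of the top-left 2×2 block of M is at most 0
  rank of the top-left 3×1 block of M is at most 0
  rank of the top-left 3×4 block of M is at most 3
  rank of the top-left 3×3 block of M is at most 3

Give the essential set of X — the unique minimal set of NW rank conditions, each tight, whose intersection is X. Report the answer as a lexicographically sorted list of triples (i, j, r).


Propagating the 9 rank bounds to every northwest block:

  i=1: 0 | 0 | 1 | 1
  i=2: 0 | 0 | 1 | 2
  i=3: 0 | 1 | 2 | 3
  i=4: 1 | 2 | 3 | 4

the unique w with this rank table is (3, 4, 2, 1).

ℓ(w)=5; the 2 essential cells (i,j,r):

[(2, 2, 0), (3, 1, 0)]


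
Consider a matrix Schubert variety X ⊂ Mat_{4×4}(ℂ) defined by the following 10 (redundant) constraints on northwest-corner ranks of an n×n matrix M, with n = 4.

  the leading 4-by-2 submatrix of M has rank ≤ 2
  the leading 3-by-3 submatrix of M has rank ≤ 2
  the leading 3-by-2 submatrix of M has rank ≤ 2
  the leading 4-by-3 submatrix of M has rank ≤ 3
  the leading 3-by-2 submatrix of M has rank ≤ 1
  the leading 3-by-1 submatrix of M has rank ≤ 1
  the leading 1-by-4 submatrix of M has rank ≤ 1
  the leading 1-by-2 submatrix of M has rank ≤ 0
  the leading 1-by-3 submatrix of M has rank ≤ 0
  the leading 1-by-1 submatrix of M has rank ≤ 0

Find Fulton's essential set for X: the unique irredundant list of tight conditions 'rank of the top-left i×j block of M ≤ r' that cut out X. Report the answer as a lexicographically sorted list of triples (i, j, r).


Computing R[i][j] = min implied NW-rank bound (n=4, 10 conditions):

  R[1]: 0  0  0  1
  R[2]: 1  1  1  2
  R[3]: 1  1  2  3
  R[4]: 1  2  3  4

reading off 1-entries of Δ²R: w = (4, 1, 3, 2).

D(w) has 4 cells with 2 SE-corners; essential set:

[(1, 3, 0), (3, 2, 1)]


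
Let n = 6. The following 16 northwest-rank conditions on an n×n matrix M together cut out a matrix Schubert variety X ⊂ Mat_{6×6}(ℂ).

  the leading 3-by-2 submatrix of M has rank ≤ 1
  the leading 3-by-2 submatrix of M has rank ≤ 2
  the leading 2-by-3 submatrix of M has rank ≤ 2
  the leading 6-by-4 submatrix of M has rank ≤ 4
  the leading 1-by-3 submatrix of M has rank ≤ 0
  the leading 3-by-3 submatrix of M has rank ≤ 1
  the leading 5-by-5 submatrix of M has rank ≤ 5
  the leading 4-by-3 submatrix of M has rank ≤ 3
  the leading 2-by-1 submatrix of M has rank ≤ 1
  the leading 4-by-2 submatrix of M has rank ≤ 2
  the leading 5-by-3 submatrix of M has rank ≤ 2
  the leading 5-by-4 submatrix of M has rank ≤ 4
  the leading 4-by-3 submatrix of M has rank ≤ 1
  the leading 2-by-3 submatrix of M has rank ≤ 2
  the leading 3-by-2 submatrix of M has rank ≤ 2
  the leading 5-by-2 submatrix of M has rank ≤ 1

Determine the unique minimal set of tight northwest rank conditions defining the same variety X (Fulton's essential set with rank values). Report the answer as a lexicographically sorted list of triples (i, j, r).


Rank table r_w(6×6) implied by the 16 constraints:

  0 0 0 1 1 1
  1 1 1 2 2 2
  1 1 1 2 3 3
  1 1 1 2 3 4
  1 1 2 3 4 5
  1 2 3 4 5 6

reading off 1-entries of Δ²R: w = (4, 1, 5, 6, 3, 2).

Rothe diagram D(w) (8 cells), 3 SE-corners (essential conditions):

[(1, 3, 0), (4, 3, 1), (5, 2, 1)]


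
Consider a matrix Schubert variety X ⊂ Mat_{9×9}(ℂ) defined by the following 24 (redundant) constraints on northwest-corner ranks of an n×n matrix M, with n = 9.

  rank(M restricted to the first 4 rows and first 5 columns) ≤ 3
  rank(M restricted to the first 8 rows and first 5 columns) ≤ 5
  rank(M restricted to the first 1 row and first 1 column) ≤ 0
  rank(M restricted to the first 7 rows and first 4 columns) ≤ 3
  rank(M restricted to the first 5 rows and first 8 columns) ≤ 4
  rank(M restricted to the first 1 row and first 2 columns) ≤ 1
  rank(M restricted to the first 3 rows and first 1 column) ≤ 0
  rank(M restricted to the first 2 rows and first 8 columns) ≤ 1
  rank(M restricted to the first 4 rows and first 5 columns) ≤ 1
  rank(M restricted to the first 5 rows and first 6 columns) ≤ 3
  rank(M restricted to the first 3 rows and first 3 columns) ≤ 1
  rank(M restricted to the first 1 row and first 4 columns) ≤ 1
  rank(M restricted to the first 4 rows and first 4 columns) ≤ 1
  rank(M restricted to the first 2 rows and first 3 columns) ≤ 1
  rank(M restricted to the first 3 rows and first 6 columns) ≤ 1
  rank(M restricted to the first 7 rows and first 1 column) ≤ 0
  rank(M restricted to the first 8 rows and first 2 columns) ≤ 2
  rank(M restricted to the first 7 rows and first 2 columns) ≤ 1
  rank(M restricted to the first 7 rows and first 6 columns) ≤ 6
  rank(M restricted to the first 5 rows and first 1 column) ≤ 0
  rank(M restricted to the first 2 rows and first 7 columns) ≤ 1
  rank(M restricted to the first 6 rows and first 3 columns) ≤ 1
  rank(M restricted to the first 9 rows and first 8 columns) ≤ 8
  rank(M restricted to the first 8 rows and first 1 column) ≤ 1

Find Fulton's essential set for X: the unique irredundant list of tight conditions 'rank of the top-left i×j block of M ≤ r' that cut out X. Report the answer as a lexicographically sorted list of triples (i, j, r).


Recovering R(i,j) via the rank-extension bound from the 24 conditions:

  i=1: 0, 1, 1, 1, 1, 1, 1, 1, 1
  i=2: 0, 1, 1, 1, 1, 1, 1, 1, 2
  i=3: 0, 1, 1, 1, 1, 1, 2, 2, 3
  i=4: 0, 1, 1, 1, 1, 2, 3, 3, 4
  i=5: 0, 1, 1, 2, 2, 3, 4, 4, 5
  i=6: 0, 1, 1, 2, 3, 4, 5, 5, 6
  i=7: 0, 1, 2, 3, 4, 5, 6, 6, 7
  i=8: 1, 2, 3, 4, 5, 6, 7, 7, 8
  i=9: 1, 2, 3, 4, 5, 6, 7, 8, 9

reading off 1-entries of Δ²R: w = (2, 9, 7, 6, 4, 5, 3, 1, 8).

|D(w)|=22, |Ess(w)|=5:

[(2, 8, 1), (3, 6, 1), (4, 5, 1), (6, 3, 1), (7, 1, 0)]


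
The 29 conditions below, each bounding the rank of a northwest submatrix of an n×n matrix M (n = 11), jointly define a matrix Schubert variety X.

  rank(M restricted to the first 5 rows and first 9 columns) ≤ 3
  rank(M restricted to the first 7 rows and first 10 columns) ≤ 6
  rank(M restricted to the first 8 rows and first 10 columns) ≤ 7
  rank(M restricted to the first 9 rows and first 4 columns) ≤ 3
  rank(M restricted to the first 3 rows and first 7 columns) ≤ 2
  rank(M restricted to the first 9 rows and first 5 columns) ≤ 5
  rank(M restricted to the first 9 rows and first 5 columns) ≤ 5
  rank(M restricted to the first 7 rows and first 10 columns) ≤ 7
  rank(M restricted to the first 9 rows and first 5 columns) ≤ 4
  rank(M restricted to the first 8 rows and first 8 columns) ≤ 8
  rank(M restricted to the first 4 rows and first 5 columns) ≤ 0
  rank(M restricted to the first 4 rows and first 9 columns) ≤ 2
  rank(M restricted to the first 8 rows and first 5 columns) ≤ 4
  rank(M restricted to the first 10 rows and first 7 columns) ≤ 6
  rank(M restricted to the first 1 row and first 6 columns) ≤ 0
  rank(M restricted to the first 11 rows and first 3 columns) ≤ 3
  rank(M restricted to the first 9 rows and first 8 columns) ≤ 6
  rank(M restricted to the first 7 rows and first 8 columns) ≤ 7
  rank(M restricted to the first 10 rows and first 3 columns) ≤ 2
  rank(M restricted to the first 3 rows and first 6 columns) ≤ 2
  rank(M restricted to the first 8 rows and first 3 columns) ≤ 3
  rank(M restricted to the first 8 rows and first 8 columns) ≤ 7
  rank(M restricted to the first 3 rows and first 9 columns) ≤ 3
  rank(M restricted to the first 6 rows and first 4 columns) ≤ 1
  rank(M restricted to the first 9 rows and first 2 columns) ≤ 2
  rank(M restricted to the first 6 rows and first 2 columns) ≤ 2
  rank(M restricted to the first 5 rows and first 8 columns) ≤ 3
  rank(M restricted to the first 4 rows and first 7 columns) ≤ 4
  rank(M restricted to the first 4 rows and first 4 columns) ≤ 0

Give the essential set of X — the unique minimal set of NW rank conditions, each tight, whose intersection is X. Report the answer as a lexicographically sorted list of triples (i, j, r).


Recovering R(i,j) via the rank-extension bound from the 29 conditions:

  i=1: 0 | 0 | 0 | 0 | 0 | 0 | 1 | 1 | 1 | 1 | 1
  i=2: 0 | 0 | 0 | 0 | 0 | 1 | 2 | 2 | 2 | 2 | 2
  i=3: 0 | 0 | 0 | 0 | 0 | 1 | 2 | 2 | 2 | 3 | 3
  i=4: 0 | 0 | 0 | 0 | 0 | 1 | 2 | 2 | 2 | 3 | 4
  i=5: 1 | 1 | 1 | 1 | 1 | 2 | 3 | 3 | 3 | 4 | 5
  i=6: 1 | 1 | 1 | 1 | 2 | 3 | 4 | 4 | 4 | 5 | 6
  i=7: 1 | 2 | 2 | 2 | 3 | 4 | 5 | 5 | 5 | 6 | 7
  i=8: 1 | 2 | 2 | 3 | 4 | 5 | 6 | 6 | 6 | 7 | 8
  i=9: 1 | 2 | 2 | 3 | 4 | 5 | 6 | 6 | 7 | 8 | 9
  i=10: 1 | 2 | 2 | 3 | 4 | 5 | 6 | 7 | 8 | 9 | 10
  i=11: 1 | 2 | 3 | 4 | 5 | 6 | 7 | 8 | 9 | 10 | 11

hence w(1..11) = (7, 6, 10, 11, 1, 5, 2, 4, 9, 8, 3).

ℓ(w)=32; the 6 essential cells (i,j,r):

[(1, 6, 0), (4, 5, 0), (4, 9, 2), (6, 4, 1), (9, 8, 6), (10, 3, 2)]


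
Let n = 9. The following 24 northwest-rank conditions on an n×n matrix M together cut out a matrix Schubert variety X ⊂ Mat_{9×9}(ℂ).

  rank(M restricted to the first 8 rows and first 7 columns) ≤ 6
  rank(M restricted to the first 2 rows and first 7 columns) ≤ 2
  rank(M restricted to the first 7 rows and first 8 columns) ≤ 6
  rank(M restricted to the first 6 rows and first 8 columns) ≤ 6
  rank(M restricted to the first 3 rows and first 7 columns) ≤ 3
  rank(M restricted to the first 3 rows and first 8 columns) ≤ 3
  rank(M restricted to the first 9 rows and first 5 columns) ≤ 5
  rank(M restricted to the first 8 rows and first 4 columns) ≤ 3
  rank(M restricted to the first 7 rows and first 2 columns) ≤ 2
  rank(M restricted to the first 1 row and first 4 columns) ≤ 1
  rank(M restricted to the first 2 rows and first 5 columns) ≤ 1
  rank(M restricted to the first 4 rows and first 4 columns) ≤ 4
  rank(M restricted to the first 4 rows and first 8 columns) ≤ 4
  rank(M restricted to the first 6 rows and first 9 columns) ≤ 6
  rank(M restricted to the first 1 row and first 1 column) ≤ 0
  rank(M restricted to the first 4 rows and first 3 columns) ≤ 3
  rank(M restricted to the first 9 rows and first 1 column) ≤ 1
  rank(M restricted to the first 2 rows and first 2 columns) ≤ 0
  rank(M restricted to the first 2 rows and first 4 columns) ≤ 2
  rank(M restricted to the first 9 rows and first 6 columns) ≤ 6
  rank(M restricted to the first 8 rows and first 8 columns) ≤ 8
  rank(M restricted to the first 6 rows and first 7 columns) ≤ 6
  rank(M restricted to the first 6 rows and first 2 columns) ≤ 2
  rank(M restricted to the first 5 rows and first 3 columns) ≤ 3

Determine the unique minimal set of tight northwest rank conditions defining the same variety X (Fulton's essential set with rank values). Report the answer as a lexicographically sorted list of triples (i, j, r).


Computing R[i][j] = min implied NW-rank bound (n=9, 24 conditions):

  R[1]: 0, 0, 1, 1, 1, 1, 1, 1, 1
  R[2]: 0, 0, 1, 1, 1, 2, 2, 2, 2
  R[3]: 1, 1, 2, 2, 2, 3, 3, 3, 3
  R[4]: 1, 2, 3, 3, 3, 4, 4, 4, 4
  R[5]: 1, 2, 3, 3, 4, 5, 5, 5, 5
  R[6]: 1, 2, 3, 3, 4, 5, 6, 6, 6
  R[7]: 1, 2, 3, 3, 4, 5, 6, 6, 7
  R[8]: 1, 2, 3, 3, 4, 5, 6, 7, 8
  R[9]: 1, 2, 3, 4, 5, 6, 7, 8, 9

giving w = (3, 6, 1, 2, 5, 7, 9, 8, 4) via Δ²R.

4 SE-corners of the 11-cell Rothe diagram give Ess(w):

[(2, 2, 0), (2, 5, 1), (7, 8, 6), (8, 4, 3)]
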